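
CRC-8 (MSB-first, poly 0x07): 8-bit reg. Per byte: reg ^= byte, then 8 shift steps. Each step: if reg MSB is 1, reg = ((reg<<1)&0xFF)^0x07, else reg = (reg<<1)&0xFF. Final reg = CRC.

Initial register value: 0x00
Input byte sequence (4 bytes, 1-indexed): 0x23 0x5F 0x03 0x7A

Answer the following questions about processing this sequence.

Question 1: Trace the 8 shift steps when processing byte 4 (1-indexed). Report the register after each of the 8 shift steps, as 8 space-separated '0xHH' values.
After byte 1 (0x23): reg=0xE9
After byte 2 (0x5F): reg=0x0B
After byte 3 (0x03): reg=0x38
Register before byte 4: 0x38
After XOR with byte 0x7A: 0x42

Answer: 0x84 0x0F 0x1E 0x3C 0x78 0xF0 0xE7 0xC9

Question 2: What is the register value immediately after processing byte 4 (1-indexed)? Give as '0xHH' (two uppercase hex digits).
After byte 1 (0x23): reg=0xE9
After byte 2 (0x5F): reg=0x0B
After byte 3 (0x03): reg=0x38
After byte 4 (0x7A): reg=0xC9

Answer: 0xC9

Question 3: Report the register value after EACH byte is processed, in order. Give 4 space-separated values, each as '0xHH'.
0xE9 0x0B 0x38 0xC9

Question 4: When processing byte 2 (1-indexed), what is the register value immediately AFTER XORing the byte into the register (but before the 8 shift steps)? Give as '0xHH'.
Register before byte 2: 0xE9
Byte 2: 0x5F
0xE9 XOR 0x5F = 0xB6

Answer: 0xB6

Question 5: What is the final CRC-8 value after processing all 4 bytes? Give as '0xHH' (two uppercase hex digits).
After byte 1 (0x23): reg=0xE9
After byte 2 (0x5F): reg=0x0B
After byte 3 (0x03): reg=0x38
After byte 4 (0x7A): reg=0xC9

Answer: 0xC9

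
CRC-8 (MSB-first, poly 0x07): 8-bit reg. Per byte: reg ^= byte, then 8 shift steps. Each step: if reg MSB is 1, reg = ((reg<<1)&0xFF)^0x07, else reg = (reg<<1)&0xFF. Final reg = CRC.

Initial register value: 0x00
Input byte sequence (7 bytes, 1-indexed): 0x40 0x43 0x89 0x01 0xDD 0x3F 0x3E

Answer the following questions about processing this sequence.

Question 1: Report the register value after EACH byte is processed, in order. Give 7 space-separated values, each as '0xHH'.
0xC7 0x95 0x54 0xAC 0x50 0x0A 0x8C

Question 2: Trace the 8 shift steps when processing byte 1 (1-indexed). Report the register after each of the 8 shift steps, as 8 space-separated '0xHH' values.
Register before byte 1: 0x00
After XOR with byte 0x40: 0x40

Answer: 0x80 0x07 0x0E 0x1C 0x38 0x70 0xE0 0xC7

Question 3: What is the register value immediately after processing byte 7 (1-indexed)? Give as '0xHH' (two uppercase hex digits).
After byte 1 (0x40): reg=0xC7
After byte 2 (0x43): reg=0x95
After byte 3 (0x89): reg=0x54
After byte 4 (0x01): reg=0xAC
After byte 5 (0xDD): reg=0x50
After byte 6 (0x3F): reg=0x0A
After byte 7 (0x3E): reg=0x8C

Answer: 0x8C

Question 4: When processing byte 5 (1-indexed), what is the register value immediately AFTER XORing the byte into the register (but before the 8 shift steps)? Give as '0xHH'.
Register before byte 5: 0xAC
Byte 5: 0xDD
0xAC XOR 0xDD = 0x71

Answer: 0x71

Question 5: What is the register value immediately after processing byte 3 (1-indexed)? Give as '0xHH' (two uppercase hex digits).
After byte 1 (0x40): reg=0xC7
After byte 2 (0x43): reg=0x95
After byte 3 (0x89): reg=0x54

Answer: 0x54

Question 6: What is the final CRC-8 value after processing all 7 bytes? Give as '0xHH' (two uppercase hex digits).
Answer: 0x8C

Derivation:
After byte 1 (0x40): reg=0xC7
After byte 2 (0x43): reg=0x95
After byte 3 (0x89): reg=0x54
After byte 4 (0x01): reg=0xAC
After byte 5 (0xDD): reg=0x50
After byte 6 (0x3F): reg=0x0A
After byte 7 (0x3E): reg=0x8C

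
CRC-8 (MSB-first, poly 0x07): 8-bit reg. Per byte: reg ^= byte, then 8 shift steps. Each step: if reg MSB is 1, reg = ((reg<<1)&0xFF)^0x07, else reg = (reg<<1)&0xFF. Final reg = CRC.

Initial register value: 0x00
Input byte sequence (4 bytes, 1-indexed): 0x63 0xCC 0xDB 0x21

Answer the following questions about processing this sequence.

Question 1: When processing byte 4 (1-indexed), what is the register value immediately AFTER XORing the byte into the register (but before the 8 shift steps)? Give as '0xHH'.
Register before byte 4: 0x66
Byte 4: 0x21
0x66 XOR 0x21 = 0x47

Answer: 0x47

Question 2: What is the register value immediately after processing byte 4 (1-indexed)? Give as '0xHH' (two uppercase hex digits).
After byte 1 (0x63): reg=0x2E
After byte 2 (0xCC): reg=0xA0
After byte 3 (0xDB): reg=0x66
After byte 4 (0x21): reg=0xD2

Answer: 0xD2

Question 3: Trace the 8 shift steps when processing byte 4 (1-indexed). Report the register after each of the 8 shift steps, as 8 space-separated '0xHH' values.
Answer: 0x8E 0x1B 0x36 0x6C 0xD8 0xB7 0x69 0xD2

Derivation:
After byte 1 (0x63): reg=0x2E
After byte 2 (0xCC): reg=0xA0
After byte 3 (0xDB): reg=0x66
Register before byte 4: 0x66
After XOR with byte 0x21: 0x47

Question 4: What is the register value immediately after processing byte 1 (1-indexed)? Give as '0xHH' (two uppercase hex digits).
After byte 1 (0x63): reg=0x2E

Answer: 0x2E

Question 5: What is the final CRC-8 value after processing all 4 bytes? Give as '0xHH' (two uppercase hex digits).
After byte 1 (0x63): reg=0x2E
After byte 2 (0xCC): reg=0xA0
After byte 3 (0xDB): reg=0x66
After byte 4 (0x21): reg=0xD2

Answer: 0xD2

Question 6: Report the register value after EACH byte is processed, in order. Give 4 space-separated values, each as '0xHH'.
0x2E 0xA0 0x66 0xD2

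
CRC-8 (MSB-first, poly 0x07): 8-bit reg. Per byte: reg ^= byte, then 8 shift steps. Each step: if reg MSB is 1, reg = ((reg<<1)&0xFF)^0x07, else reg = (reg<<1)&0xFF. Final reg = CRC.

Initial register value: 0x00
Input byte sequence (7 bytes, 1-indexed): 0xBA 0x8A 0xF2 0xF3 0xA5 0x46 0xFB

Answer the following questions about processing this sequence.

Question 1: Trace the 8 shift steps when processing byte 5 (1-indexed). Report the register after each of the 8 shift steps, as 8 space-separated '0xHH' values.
Answer: 0x8F 0x19 0x32 0x64 0xC8 0x97 0x29 0x52

Derivation:
After byte 1 (0xBA): reg=0x2F
After byte 2 (0x8A): reg=0x72
After byte 3 (0xF2): reg=0x89
After byte 4 (0xF3): reg=0x61
Register before byte 5: 0x61
After XOR with byte 0xA5: 0xC4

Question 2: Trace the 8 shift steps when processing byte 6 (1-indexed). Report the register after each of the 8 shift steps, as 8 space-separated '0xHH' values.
After byte 1 (0xBA): reg=0x2F
After byte 2 (0x8A): reg=0x72
After byte 3 (0xF2): reg=0x89
After byte 4 (0xF3): reg=0x61
After byte 5 (0xA5): reg=0x52
Register before byte 6: 0x52
After XOR with byte 0x46: 0x14

Answer: 0x28 0x50 0xA0 0x47 0x8E 0x1B 0x36 0x6C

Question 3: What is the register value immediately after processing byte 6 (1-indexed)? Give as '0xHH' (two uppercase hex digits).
After byte 1 (0xBA): reg=0x2F
After byte 2 (0x8A): reg=0x72
After byte 3 (0xF2): reg=0x89
After byte 4 (0xF3): reg=0x61
After byte 5 (0xA5): reg=0x52
After byte 6 (0x46): reg=0x6C

Answer: 0x6C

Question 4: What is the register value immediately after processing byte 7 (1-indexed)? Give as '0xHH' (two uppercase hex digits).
After byte 1 (0xBA): reg=0x2F
After byte 2 (0x8A): reg=0x72
After byte 3 (0xF2): reg=0x89
After byte 4 (0xF3): reg=0x61
After byte 5 (0xA5): reg=0x52
After byte 6 (0x46): reg=0x6C
After byte 7 (0xFB): reg=0xEC

Answer: 0xEC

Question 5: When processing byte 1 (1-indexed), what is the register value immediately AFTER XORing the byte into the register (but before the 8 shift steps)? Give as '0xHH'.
Register before byte 1: 0x00
Byte 1: 0xBA
0x00 XOR 0xBA = 0xBA

Answer: 0xBA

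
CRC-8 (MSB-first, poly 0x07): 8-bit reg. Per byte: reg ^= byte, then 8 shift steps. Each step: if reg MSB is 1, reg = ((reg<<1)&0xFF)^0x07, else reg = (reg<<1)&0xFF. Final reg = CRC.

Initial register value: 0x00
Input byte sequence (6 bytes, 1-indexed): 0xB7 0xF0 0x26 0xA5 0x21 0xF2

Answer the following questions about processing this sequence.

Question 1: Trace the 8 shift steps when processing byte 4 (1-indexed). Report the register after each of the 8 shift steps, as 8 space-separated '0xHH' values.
Answer: 0x79 0xF2 0xE3 0xC1 0x85 0x0D 0x1A 0x34

Derivation:
After byte 1 (0xB7): reg=0x0C
After byte 2 (0xF0): reg=0xFA
After byte 3 (0x26): reg=0x1A
Register before byte 4: 0x1A
After XOR with byte 0xA5: 0xBF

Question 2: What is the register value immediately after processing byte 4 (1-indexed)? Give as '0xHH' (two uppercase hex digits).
Answer: 0x34

Derivation:
After byte 1 (0xB7): reg=0x0C
After byte 2 (0xF0): reg=0xFA
After byte 3 (0x26): reg=0x1A
After byte 4 (0xA5): reg=0x34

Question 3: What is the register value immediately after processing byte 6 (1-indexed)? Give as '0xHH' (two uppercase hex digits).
Answer: 0xC6

Derivation:
After byte 1 (0xB7): reg=0x0C
After byte 2 (0xF0): reg=0xFA
After byte 3 (0x26): reg=0x1A
After byte 4 (0xA5): reg=0x34
After byte 5 (0x21): reg=0x6B
After byte 6 (0xF2): reg=0xC6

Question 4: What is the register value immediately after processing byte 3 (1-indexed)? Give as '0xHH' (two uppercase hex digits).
After byte 1 (0xB7): reg=0x0C
After byte 2 (0xF0): reg=0xFA
After byte 3 (0x26): reg=0x1A

Answer: 0x1A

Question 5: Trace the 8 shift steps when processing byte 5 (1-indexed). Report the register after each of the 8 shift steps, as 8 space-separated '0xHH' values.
Answer: 0x2A 0x54 0xA8 0x57 0xAE 0x5B 0xB6 0x6B

Derivation:
After byte 1 (0xB7): reg=0x0C
After byte 2 (0xF0): reg=0xFA
After byte 3 (0x26): reg=0x1A
After byte 4 (0xA5): reg=0x34
Register before byte 5: 0x34
After XOR with byte 0x21: 0x15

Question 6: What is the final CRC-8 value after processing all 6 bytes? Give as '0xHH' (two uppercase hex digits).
Answer: 0xC6

Derivation:
After byte 1 (0xB7): reg=0x0C
After byte 2 (0xF0): reg=0xFA
After byte 3 (0x26): reg=0x1A
After byte 4 (0xA5): reg=0x34
After byte 5 (0x21): reg=0x6B
After byte 6 (0xF2): reg=0xC6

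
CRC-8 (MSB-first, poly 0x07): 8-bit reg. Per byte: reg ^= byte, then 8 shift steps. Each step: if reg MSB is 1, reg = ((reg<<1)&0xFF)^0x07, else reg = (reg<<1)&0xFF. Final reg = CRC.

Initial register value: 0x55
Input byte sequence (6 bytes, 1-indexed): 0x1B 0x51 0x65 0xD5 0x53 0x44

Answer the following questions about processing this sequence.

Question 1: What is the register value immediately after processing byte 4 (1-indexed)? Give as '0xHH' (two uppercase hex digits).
Answer: 0x81

Derivation:
After byte 1 (0x1B): reg=0xED
After byte 2 (0x51): reg=0x3D
After byte 3 (0x65): reg=0x8F
After byte 4 (0xD5): reg=0x81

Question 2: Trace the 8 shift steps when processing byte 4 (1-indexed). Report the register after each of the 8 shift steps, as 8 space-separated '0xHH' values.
After byte 1 (0x1B): reg=0xED
After byte 2 (0x51): reg=0x3D
After byte 3 (0x65): reg=0x8F
Register before byte 4: 0x8F
After XOR with byte 0xD5: 0x5A

Answer: 0xB4 0x6F 0xDE 0xBB 0x71 0xE2 0xC3 0x81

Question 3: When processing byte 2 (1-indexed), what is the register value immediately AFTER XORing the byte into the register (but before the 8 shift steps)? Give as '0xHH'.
Answer: 0xBC

Derivation:
Register before byte 2: 0xED
Byte 2: 0x51
0xED XOR 0x51 = 0xBC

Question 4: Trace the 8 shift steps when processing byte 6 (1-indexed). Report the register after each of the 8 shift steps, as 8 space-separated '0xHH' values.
After byte 1 (0x1B): reg=0xED
After byte 2 (0x51): reg=0x3D
After byte 3 (0x65): reg=0x8F
After byte 4 (0xD5): reg=0x81
After byte 5 (0x53): reg=0x30
Register before byte 6: 0x30
After XOR with byte 0x44: 0x74

Answer: 0xE8 0xD7 0xA9 0x55 0xAA 0x53 0xA6 0x4B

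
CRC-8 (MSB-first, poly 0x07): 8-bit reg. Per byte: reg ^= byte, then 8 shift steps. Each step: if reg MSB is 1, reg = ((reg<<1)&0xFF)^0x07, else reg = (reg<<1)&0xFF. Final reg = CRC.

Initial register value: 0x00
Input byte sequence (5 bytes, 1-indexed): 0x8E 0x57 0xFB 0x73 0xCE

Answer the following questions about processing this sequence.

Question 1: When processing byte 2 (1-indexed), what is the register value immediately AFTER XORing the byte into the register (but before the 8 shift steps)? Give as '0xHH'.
Register before byte 2: 0xA3
Byte 2: 0x57
0xA3 XOR 0x57 = 0xF4

Answer: 0xF4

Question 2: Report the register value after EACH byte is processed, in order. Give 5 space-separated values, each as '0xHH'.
0xA3 0xC2 0xAF 0x1A 0x22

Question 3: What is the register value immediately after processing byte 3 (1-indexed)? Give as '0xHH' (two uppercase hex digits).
Answer: 0xAF

Derivation:
After byte 1 (0x8E): reg=0xA3
After byte 2 (0x57): reg=0xC2
After byte 3 (0xFB): reg=0xAF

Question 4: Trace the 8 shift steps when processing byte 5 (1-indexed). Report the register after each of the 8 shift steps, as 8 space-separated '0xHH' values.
After byte 1 (0x8E): reg=0xA3
After byte 2 (0x57): reg=0xC2
After byte 3 (0xFB): reg=0xAF
After byte 4 (0x73): reg=0x1A
Register before byte 5: 0x1A
After XOR with byte 0xCE: 0xD4

Answer: 0xAF 0x59 0xB2 0x63 0xC6 0x8B 0x11 0x22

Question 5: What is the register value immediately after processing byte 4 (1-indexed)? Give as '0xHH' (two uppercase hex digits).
After byte 1 (0x8E): reg=0xA3
After byte 2 (0x57): reg=0xC2
After byte 3 (0xFB): reg=0xAF
After byte 4 (0x73): reg=0x1A

Answer: 0x1A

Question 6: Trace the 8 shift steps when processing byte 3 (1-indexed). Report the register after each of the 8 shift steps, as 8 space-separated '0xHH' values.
After byte 1 (0x8E): reg=0xA3
After byte 2 (0x57): reg=0xC2
Register before byte 3: 0xC2
After XOR with byte 0xFB: 0x39

Answer: 0x72 0xE4 0xCF 0x99 0x35 0x6A 0xD4 0xAF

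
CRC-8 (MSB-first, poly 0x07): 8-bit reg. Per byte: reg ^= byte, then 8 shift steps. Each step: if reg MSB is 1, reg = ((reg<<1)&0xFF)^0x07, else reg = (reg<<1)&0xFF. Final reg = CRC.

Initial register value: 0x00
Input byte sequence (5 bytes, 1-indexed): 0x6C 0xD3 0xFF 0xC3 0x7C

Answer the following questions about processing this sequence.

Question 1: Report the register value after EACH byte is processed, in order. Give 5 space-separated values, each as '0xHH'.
0x03 0x3E 0x49 0xBF 0x47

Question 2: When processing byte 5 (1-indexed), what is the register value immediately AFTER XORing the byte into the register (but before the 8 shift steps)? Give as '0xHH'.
Register before byte 5: 0xBF
Byte 5: 0x7C
0xBF XOR 0x7C = 0xC3

Answer: 0xC3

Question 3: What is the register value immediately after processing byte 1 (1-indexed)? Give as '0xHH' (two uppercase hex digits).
After byte 1 (0x6C): reg=0x03

Answer: 0x03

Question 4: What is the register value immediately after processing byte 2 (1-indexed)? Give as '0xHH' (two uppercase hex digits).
After byte 1 (0x6C): reg=0x03
After byte 2 (0xD3): reg=0x3E

Answer: 0x3E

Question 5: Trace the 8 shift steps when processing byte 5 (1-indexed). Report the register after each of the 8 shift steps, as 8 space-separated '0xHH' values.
After byte 1 (0x6C): reg=0x03
After byte 2 (0xD3): reg=0x3E
After byte 3 (0xFF): reg=0x49
After byte 4 (0xC3): reg=0xBF
Register before byte 5: 0xBF
After XOR with byte 0x7C: 0xC3

Answer: 0x81 0x05 0x0A 0x14 0x28 0x50 0xA0 0x47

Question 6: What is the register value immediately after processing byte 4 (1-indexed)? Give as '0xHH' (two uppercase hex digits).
Answer: 0xBF

Derivation:
After byte 1 (0x6C): reg=0x03
After byte 2 (0xD3): reg=0x3E
After byte 3 (0xFF): reg=0x49
After byte 4 (0xC3): reg=0xBF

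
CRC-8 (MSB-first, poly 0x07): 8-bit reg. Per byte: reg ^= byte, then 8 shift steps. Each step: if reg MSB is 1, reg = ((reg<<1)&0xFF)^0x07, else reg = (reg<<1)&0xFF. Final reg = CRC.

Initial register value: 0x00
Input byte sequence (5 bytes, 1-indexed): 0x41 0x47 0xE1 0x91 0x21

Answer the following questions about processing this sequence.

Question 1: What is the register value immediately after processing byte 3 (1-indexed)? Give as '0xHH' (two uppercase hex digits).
Answer: 0x74

Derivation:
After byte 1 (0x41): reg=0xC0
After byte 2 (0x47): reg=0x9C
After byte 3 (0xE1): reg=0x74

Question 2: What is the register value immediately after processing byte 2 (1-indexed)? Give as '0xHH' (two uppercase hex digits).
After byte 1 (0x41): reg=0xC0
After byte 2 (0x47): reg=0x9C

Answer: 0x9C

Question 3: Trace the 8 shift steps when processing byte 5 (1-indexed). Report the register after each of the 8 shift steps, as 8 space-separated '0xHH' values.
After byte 1 (0x41): reg=0xC0
After byte 2 (0x47): reg=0x9C
After byte 3 (0xE1): reg=0x74
After byte 4 (0x91): reg=0xB5
Register before byte 5: 0xB5
After XOR with byte 0x21: 0x94

Answer: 0x2F 0x5E 0xBC 0x7F 0xFE 0xFB 0xF1 0xE5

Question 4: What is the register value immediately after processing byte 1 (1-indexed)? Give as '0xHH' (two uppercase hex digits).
Answer: 0xC0

Derivation:
After byte 1 (0x41): reg=0xC0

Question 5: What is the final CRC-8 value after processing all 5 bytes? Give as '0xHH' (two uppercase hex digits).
Answer: 0xE5

Derivation:
After byte 1 (0x41): reg=0xC0
After byte 2 (0x47): reg=0x9C
After byte 3 (0xE1): reg=0x74
After byte 4 (0x91): reg=0xB5
After byte 5 (0x21): reg=0xE5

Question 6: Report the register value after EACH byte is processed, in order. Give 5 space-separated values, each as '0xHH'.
0xC0 0x9C 0x74 0xB5 0xE5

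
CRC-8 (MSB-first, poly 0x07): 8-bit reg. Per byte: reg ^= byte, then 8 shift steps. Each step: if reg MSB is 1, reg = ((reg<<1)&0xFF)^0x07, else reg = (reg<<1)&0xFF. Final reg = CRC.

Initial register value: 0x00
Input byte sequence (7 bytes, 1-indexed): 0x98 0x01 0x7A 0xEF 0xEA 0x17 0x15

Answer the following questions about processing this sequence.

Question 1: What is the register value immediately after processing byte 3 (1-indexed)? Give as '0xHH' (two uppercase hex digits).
After byte 1 (0x98): reg=0xC1
After byte 2 (0x01): reg=0x4E
After byte 3 (0x7A): reg=0x8C

Answer: 0x8C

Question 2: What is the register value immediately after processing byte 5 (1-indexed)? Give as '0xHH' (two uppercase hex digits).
Answer: 0x52

Derivation:
After byte 1 (0x98): reg=0xC1
After byte 2 (0x01): reg=0x4E
After byte 3 (0x7A): reg=0x8C
After byte 4 (0xEF): reg=0x2E
After byte 5 (0xEA): reg=0x52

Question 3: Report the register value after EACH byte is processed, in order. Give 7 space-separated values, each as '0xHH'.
0xC1 0x4E 0x8C 0x2E 0x52 0xDC 0x71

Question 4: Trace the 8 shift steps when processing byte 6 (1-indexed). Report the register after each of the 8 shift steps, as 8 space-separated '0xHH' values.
After byte 1 (0x98): reg=0xC1
After byte 2 (0x01): reg=0x4E
After byte 3 (0x7A): reg=0x8C
After byte 4 (0xEF): reg=0x2E
After byte 5 (0xEA): reg=0x52
Register before byte 6: 0x52
After XOR with byte 0x17: 0x45

Answer: 0x8A 0x13 0x26 0x4C 0x98 0x37 0x6E 0xDC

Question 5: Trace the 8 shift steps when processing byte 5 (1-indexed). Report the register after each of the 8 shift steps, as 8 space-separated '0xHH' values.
After byte 1 (0x98): reg=0xC1
After byte 2 (0x01): reg=0x4E
After byte 3 (0x7A): reg=0x8C
After byte 4 (0xEF): reg=0x2E
Register before byte 5: 0x2E
After XOR with byte 0xEA: 0xC4

Answer: 0x8F 0x19 0x32 0x64 0xC8 0x97 0x29 0x52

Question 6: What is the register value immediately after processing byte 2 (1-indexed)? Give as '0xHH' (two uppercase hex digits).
Answer: 0x4E

Derivation:
After byte 1 (0x98): reg=0xC1
After byte 2 (0x01): reg=0x4E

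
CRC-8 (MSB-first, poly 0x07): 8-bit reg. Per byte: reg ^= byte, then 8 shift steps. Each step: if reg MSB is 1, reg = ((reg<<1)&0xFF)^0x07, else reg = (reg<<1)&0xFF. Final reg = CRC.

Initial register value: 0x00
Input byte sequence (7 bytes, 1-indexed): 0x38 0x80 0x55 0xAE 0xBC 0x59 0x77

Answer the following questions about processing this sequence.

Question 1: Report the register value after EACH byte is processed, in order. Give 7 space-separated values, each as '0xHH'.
0xA8 0xD8 0xAA 0x1C 0x69 0x90 0xBB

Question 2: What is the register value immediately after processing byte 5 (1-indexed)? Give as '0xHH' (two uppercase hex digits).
After byte 1 (0x38): reg=0xA8
After byte 2 (0x80): reg=0xD8
After byte 3 (0x55): reg=0xAA
After byte 4 (0xAE): reg=0x1C
After byte 5 (0xBC): reg=0x69

Answer: 0x69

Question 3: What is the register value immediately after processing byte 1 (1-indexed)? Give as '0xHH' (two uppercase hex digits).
After byte 1 (0x38): reg=0xA8

Answer: 0xA8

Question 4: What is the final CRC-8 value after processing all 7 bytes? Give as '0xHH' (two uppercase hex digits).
After byte 1 (0x38): reg=0xA8
After byte 2 (0x80): reg=0xD8
After byte 3 (0x55): reg=0xAA
After byte 4 (0xAE): reg=0x1C
After byte 5 (0xBC): reg=0x69
After byte 6 (0x59): reg=0x90
After byte 7 (0x77): reg=0xBB

Answer: 0xBB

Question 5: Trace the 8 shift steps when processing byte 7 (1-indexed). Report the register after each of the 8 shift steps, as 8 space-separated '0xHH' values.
Answer: 0xC9 0x95 0x2D 0x5A 0xB4 0x6F 0xDE 0xBB

Derivation:
After byte 1 (0x38): reg=0xA8
After byte 2 (0x80): reg=0xD8
After byte 3 (0x55): reg=0xAA
After byte 4 (0xAE): reg=0x1C
After byte 5 (0xBC): reg=0x69
After byte 6 (0x59): reg=0x90
Register before byte 7: 0x90
After XOR with byte 0x77: 0xE7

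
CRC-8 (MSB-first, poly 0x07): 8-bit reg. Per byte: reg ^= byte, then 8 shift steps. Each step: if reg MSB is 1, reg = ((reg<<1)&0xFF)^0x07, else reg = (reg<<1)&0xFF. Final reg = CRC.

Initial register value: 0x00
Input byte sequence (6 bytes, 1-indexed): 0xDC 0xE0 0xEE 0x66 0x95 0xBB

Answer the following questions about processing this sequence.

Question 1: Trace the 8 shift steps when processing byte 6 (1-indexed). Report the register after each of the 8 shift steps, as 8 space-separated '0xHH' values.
After byte 1 (0xDC): reg=0x1A
After byte 2 (0xE0): reg=0xE8
After byte 3 (0xEE): reg=0x12
After byte 4 (0x66): reg=0x4B
After byte 5 (0x95): reg=0x14
Register before byte 6: 0x14
After XOR with byte 0xBB: 0xAF

Answer: 0x59 0xB2 0x63 0xC6 0x8B 0x11 0x22 0x44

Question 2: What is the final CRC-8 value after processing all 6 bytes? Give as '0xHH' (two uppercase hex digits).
Answer: 0x44

Derivation:
After byte 1 (0xDC): reg=0x1A
After byte 2 (0xE0): reg=0xE8
After byte 3 (0xEE): reg=0x12
After byte 4 (0x66): reg=0x4B
After byte 5 (0x95): reg=0x14
After byte 6 (0xBB): reg=0x44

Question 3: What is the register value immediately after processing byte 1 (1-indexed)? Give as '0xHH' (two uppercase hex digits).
Answer: 0x1A

Derivation:
After byte 1 (0xDC): reg=0x1A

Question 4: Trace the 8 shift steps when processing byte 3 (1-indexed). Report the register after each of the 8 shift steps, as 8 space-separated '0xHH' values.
Answer: 0x0C 0x18 0x30 0x60 0xC0 0x87 0x09 0x12

Derivation:
After byte 1 (0xDC): reg=0x1A
After byte 2 (0xE0): reg=0xE8
Register before byte 3: 0xE8
After XOR with byte 0xEE: 0x06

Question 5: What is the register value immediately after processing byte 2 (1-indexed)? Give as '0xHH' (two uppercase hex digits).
Answer: 0xE8

Derivation:
After byte 1 (0xDC): reg=0x1A
After byte 2 (0xE0): reg=0xE8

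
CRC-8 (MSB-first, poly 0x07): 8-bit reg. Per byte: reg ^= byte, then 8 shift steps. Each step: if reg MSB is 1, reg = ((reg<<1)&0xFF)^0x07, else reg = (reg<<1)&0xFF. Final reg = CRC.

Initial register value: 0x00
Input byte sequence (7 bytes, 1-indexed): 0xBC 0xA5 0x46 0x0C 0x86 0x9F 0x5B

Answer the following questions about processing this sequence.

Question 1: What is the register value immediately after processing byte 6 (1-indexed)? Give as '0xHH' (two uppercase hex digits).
Answer: 0xB5

Derivation:
After byte 1 (0xBC): reg=0x3D
After byte 2 (0xA5): reg=0xC1
After byte 3 (0x46): reg=0x9C
After byte 4 (0x0C): reg=0xF9
After byte 5 (0x86): reg=0x7A
After byte 6 (0x9F): reg=0xB5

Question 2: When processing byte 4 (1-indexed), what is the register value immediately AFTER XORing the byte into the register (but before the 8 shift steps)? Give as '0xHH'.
Answer: 0x90

Derivation:
Register before byte 4: 0x9C
Byte 4: 0x0C
0x9C XOR 0x0C = 0x90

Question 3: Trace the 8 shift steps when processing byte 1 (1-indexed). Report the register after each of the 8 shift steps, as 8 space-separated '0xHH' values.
Answer: 0x7F 0xFE 0xFB 0xF1 0xE5 0xCD 0x9D 0x3D

Derivation:
Register before byte 1: 0x00
After XOR with byte 0xBC: 0xBC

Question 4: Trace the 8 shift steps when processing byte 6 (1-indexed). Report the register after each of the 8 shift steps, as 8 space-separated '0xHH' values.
After byte 1 (0xBC): reg=0x3D
After byte 2 (0xA5): reg=0xC1
After byte 3 (0x46): reg=0x9C
After byte 4 (0x0C): reg=0xF9
After byte 5 (0x86): reg=0x7A
Register before byte 6: 0x7A
After XOR with byte 0x9F: 0xE5

Answer: 0xCD 0x9D 0x3D 0x7A 0xF4 0xEF 0xD9 0xB5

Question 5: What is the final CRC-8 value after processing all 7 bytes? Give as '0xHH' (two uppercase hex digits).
After byte 1 (0xBC): reg=0x3D
After byte 2 (0xA5): reg=0xC1
After byte 3 (0x46): reg=0x9C
After byte 4 (0x0C): reg=0xF9
After byte 5 (0x86): reg=0x7A
After byte 6 (0x9F): reg=0xB5
After byte 7 (0x5B): reg=0x84

Answer: 0x84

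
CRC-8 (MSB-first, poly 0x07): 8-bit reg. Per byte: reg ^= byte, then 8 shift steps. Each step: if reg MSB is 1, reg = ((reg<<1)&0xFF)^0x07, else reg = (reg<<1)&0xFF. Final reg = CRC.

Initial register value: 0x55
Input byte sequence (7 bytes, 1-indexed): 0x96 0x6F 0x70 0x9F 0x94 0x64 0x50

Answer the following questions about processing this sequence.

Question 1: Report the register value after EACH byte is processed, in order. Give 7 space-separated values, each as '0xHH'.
0x47 0xD8 0x51 0x64 0xDE 0x2F 0x7A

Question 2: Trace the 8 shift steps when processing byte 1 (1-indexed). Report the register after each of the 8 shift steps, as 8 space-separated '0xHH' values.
Answer: 0x81 0x05 0x0A 0x14 0x28 0x50 0xA0 0x47

Derivation:
Register before byte 1: 0x55
After XOR with byte 0x96: 0xC3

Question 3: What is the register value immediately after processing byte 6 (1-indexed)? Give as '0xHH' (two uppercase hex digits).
Answer: 0x2F

Derivation:
After byte 1 (0x96): reg=0x47
After byte 2 (0x6F): reg=0xD8
After byte 3 (0x70): reg=0x51
After byte 4 (0x9F): reg=0x64
After byte 5 (0x94): reg=0xDE
After byte 6 (0x64): reg=0x2F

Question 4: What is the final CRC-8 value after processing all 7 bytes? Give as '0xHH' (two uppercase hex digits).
After byte 1 (0x96): reg=0x47
After byte 2 (0x6F): reg=0xD8
After byte 3 (0x70): reg=0x51
After byte 4 (0x9F): reg=0x64
After byte 5 (0x94): reg=0xDE
After byte 6 (0x64): reg=0x2F
After byte 7 (0x50): reg=0x7A

Answer: 0x7A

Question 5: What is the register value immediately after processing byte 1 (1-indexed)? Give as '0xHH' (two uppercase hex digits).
After byte 1 (0x96): reg=0x47

Answer: 0x47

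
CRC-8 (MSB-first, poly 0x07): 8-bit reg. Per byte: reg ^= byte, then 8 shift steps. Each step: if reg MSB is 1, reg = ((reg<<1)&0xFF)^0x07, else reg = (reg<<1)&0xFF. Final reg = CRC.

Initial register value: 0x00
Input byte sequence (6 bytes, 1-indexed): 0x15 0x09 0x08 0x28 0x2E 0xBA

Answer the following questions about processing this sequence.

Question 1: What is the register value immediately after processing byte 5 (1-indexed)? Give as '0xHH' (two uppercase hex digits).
After byte 1 (0x15): reg=0x6B
After byte 2 (0x09): reg=0x29
After byte 3 (0x08): reg=0xE7
After byte 4 (0x28): reg=0x63
After byte 5 (0x2E): reg=0xE4

Answer: 0xE4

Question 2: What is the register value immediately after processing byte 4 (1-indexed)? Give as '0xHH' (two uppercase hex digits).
Answer: 0x63

Derivation:
After byte 1 (0x15): reg=0x6B
After byte 2 (0x09): reg=0x29
After byte 3 (0x08): reg=0xE7
After byte 4 (0x28): reg=0x63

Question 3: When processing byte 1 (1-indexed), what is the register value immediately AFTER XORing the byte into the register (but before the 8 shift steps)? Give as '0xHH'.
Register before byte 1: 0x00
Byte 1: 0x15
0x00 XOR 0x15 = 0x15

Answer: 0x15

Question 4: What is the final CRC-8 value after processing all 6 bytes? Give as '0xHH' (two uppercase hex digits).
After byte 1 (0x15): reg=0x6B
After byte 2 (0x09): reg=0x29
After byte 3 (0x08): reg=0xE7
After byte 4 (0x28): reg=0x63
After byte 5 (0x2E): reg=0xE4
After byte 6 (0xBA): reg=0x9D

Answer: 0x9D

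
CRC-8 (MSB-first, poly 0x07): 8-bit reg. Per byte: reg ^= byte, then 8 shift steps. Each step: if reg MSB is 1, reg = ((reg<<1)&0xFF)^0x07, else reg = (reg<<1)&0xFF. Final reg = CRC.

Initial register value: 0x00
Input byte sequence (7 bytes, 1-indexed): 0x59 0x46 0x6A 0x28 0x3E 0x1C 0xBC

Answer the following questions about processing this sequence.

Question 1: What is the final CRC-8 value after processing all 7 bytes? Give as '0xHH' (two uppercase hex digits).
After byte 1 (0x59): reg=0x88
After byte 2 (0x46): reg=0x64
After byte 3 (0x6A): reg=0x2A
After byte 4 (0x28): reg=0x0E
After byte 5 (0x3E): reg=0x90
After byte 6 (0x1C): reg=0xAD
After byte 7 (0xBC): reg=0x77

Answer: 0x77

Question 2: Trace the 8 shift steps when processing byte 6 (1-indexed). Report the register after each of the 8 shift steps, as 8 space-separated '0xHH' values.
Answer: 0x1F 0x3E 0x7C 0xF8 0xF7 0xE9 0xD5 0xAD

Derivation:
After byte 1 (0x59): reg=0x88
After byte 2 (0x46): reg=0x64
After byte 3 (0x6A): reg=0x2A
After byte 4 (0x28): reg=0x0E
After byte 5 (0x3E): reg=0x90
Register before byte 6: 0x90
After XOR with byte 0x1C: 0x8C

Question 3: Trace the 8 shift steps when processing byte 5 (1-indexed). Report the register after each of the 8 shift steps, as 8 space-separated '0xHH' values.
Answer: 0x60 0xC0 0x87 0x09 0x12 0x24 0x48 0x90

Derivation:
After byte 1 (0x59): reg=0x88
After byte 2 (0x46): reg=0x64
After byte 3 (0x6A): reg=0x2A
After byte 4 (0x28): reg=0x0E
Register before byte 5: 0x0E
After XOR with byte 0x3E: 0x30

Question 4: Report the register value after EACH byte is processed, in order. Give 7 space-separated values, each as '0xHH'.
0x88 0x64 0x2A 0x0E 0x90 0xAD 0x77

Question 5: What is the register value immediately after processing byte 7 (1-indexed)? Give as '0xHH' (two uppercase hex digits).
After byte 1 (0x59): reg=0x88
After byte 2 (0x46): reg=0x64
After byte 3 (0x6A): reg=0x2A
After byte 4 (0x28): reg=0x0E
After byte 5 (0x3E): reg=0x90
After byte 6 (0x1C): reg=0xAD
After byte 7 (0xBC): reg=0x77

Answer: 0x77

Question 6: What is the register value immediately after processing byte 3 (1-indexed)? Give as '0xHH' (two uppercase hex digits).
Answer: 0x2A

Derivation:
After byte 1 (0x59): reg=0x88
After byte 2 (0x46): reg=0x64
After byte 3 (0x6A): reg=0x2A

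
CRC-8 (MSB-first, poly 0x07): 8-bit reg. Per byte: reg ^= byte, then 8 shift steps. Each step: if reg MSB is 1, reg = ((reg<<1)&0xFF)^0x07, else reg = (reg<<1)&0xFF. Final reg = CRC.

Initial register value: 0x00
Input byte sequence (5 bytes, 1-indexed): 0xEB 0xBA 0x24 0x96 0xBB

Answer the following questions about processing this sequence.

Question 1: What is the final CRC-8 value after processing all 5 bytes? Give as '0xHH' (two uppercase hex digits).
Answer: 0xDF

Derivation:
After byte 1 (0xEB): reg=0x9F
After byte 2 (0xBA): reg=0xFB
After byte 3 (0x24): reg=0x13
After byte 4 (0x96): reg=0x92
After byte 5 (0xBB): reg=0xDF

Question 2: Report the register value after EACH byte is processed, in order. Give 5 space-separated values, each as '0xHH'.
0x9F 0xFB 0x13 0x92 0xDF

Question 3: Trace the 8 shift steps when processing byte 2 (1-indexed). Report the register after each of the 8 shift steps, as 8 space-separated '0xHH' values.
Answer: 0x4A 0x94 0x2F 0x5E 0xBC 0x7F 0xFE 0xFB

Derivation:
After byte 1 (0xEB): reg=0x9F
Register before byte 2: 0x9F
After XOR with byte 0xBA: 0x25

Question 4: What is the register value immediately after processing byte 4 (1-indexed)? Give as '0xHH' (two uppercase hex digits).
After byte 1 (0xEB): reg=0x9F
After byte 2 (0xBA): reg=0xFB
After byte 3 (0x24): reg=0x13
After byte 4 (0x96): reg=0x92

Answer: 0x92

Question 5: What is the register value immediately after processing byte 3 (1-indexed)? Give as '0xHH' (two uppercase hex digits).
After byte 1 (0xEB): reg=0x9F
After byte 2 (0xBA): reg=0xFB
After byte 3 (0x24): reg=0x13

Answer: 0x13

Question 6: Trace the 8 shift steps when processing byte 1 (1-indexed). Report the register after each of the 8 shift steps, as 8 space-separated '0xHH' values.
Answer: 0xD1 0xA5 0x4D 0x9A 0x33 0x66 0xCC 0x9F

Derivation:
Register before byte 1: 0x00
After XOR with byte 0xEB: 0xEB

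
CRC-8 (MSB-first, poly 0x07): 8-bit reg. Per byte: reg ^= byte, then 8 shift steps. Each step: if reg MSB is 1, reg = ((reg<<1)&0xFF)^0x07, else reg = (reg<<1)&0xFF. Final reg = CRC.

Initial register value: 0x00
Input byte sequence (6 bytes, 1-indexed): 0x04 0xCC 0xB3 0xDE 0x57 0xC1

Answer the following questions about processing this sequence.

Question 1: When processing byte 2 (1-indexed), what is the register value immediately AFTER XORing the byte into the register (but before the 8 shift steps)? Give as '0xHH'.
Register before byte 2: 0x1C
Byte 2: 0xCC
0x1C XOR 0xCC = 0xD0

Answer: 0xD0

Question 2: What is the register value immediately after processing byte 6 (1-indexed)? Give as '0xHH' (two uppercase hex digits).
After byte 1 (0x04): reg=0x1C
After byte 2 (0xCC): reg=0x3E
After byte 3 (0xB3): reg=0xAA
After byte 4 (0xDE): reg=0x4B
After byte 5 (0x57): reg=0x54
After byte 6 (0xC1): reg=0xE2

Answer: 0xE2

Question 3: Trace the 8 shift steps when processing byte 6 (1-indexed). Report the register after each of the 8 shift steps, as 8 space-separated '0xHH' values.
Answer: 0x2D 0x5A 0xB4 0x6F 0xDE 0xBB 0x71 0xE2

Derivation:
After byte 1 (0x04): reg=0x1C
After byte 2 (0xCC): reg=0x3E
After byte 3 (0xB3): reg=0xAA
After byte 4 (0xDE): reg=0x4B
After byte 5 (0x57): reg=0x54
Register before byte 6: 0x54
After XOR with byte 0xC1: 0x95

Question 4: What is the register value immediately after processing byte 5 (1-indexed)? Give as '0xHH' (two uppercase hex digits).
After byte 1 (0x04): reg=0x1C
After byte 2 (0xCC): reg=0x3E
After byte 3 (0xB3): reg=0xAA
After byte 4 (0xDE): reg=0x4B
After byte 5 (0x57): reg=0x54

Answer: 0x54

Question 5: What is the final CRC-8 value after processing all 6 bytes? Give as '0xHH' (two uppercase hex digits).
After byte 1 (0x04): reg=0x1C
After byte 2 (0xCC): reg=0x3E
After byte 3 (0xB3): reg=0xAA
After byte 4 (0xDE): reg=0x4B
After byte 5 (0x57): reg=0x54
After byte 6 (0xC1): reg=0xE2

Answer: 0xE2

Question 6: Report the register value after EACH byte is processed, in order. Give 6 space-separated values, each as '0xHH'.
0x1C 0x3E 0xAA 0x4B 0x54 0xE2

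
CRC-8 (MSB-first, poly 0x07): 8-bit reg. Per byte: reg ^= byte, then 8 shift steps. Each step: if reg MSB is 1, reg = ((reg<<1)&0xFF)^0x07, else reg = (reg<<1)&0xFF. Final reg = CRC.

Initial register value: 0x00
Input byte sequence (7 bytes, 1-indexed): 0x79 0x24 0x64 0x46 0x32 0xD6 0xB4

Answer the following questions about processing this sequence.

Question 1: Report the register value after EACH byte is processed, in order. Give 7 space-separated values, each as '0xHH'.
0x68 0xE3 0x9C 0x08 0xA6 0x57 0xA7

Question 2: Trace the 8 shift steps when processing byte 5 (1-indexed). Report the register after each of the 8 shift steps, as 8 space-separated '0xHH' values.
Answer: 0x74 0xE8 0xD7 0xA9 0x55 0xAA 0x53 0xA6

Derivation:
After byte 1 (0x79): reg=0x68
After byte 2 (0x24): reg=0xE3
After byte 3 (0x64): reg=0x9C
After byte 4 (0x46): reg=0x08
Register before byte 5: 0x08
After XOR with byte 0x32: 0x3A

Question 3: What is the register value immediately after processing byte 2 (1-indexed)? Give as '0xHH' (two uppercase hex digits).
Answer: 0xE3

Derivation:
After byte 1 (0x79): reg=0x68
After byte 2 (0x24): reg=0xE3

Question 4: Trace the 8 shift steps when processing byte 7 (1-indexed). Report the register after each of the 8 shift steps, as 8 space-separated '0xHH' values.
After byte 1 (0x79): reg=0x68
After byte 2 (0x24): reg=0xE3
After byte 3 (0x64): reg=0x9C
After byte 4 (0x46): reg=0x08
After byte 5 (0x32): reg=0xA6
After byte 6 (0xD6): reg=0x57
Register before byte 7: 0x57
After XOR with byte 0xB4: 0xE3

Answer: 0xC1 0x85 0x0D 0x1A 0x34 0x68 0xD0 0xA7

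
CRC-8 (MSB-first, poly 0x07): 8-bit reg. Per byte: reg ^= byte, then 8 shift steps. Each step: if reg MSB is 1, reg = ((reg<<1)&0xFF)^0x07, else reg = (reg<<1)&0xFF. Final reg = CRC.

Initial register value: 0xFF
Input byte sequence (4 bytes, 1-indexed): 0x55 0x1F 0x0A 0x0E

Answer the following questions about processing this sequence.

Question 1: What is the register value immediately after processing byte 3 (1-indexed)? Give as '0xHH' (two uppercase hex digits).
After byte 1 (0x55): reg=0x5F
After byte 2 (0x1F): reg=0xC7
After byte 3 (0x0A): reg=0x6D

Answer: 0x6D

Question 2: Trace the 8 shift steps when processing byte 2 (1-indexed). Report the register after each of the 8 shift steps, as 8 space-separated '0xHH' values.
Answer: 0x80 0x07 0x0E 0x1C 0x38 0x70 0xE0 0xC7

Derivation:
After byte 1 (0x55): reg=0x5F
Register before byte 2: 0x5F
After XOR with byte 0x1F: 0x40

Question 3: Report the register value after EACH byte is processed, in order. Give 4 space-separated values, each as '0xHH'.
0x5F 0xC7 0x6D 0x2E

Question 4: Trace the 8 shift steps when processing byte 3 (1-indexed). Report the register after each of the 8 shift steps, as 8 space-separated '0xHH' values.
Answer: 0x9D 0x3D 0x7A 0xF4 0xEF 0xD9 0xB5 0x6D

Derivation:
After byte 1 (0x55): reg=0x5F
After byte 2 (0x1F): reg=0xC7
Register before byte 3: 0xC7
After XOR with byte 0x0A: 0xCD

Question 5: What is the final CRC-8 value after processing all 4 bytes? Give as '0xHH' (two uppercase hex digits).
Answer: 0x2E

Derivation:
After byte 1 (0x55): reg=0x5F
After byte 2 (0x1F): reg=0xC7
After byte 3 (0x0A): reg=0x6D
After byte 4 (0x0E): reg=0x2E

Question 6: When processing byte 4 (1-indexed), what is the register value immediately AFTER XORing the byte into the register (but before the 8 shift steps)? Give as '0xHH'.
Answer: 0x63

Derivation:
Register before byte 4: 0x6D
Byte 4: 0x0E
0x6D XOR 0x0E = 0x63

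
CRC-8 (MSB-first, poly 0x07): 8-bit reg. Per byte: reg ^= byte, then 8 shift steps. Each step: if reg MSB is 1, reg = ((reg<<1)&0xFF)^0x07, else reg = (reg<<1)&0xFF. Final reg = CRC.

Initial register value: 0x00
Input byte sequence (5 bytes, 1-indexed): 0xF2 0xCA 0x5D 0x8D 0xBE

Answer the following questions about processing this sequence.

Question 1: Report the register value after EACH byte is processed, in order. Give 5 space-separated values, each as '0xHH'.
0xD0 0x46 0x41 0x6A 0x22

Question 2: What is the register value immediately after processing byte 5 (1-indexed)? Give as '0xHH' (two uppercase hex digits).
Answer: 0x22

Derivation:
After byte 1 (0xF2): reg=0xD0
After byte 2 (0xCA): reg=0x46
After byte 3 (0x5D): reg=0x41
After byte 4 (0x8D): reg=0x6A
After byte 5 (0xBE): reg=0x22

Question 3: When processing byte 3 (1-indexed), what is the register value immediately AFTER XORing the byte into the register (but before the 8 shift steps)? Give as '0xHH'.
Register before byte 3: 0x46
Byte 3: 0x5D
0x46 XOR 0x5D = 0x1B

Answer: 0x1B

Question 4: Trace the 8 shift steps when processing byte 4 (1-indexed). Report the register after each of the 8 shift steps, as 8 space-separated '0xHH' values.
Answer: 0x9F 0x39 0x72 0xE4 0xCF 0x99 0x35 0x6A

Derivation:
After byte 1 (0xF2): reg=0xD0
After byte 2 (0xCA): reg=0x46
After byte 3 (0x5D): reg=0x41
Register before byte 4: 0x41
After XOR with byte 0x8D: 0xCC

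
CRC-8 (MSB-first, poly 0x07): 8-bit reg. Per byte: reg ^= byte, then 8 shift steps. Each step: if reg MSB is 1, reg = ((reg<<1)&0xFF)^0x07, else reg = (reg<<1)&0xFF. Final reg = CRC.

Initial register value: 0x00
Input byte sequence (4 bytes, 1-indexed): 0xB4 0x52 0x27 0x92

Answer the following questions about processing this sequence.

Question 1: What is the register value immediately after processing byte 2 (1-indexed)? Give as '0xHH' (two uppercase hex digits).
Answer: 0xA2

Derivation:
After byte 1 (0xB4): reg=0x05
After byte 2 (0x52): reg=0xA2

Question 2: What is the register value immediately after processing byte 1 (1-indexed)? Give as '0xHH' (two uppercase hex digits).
Answer: 0x05

Derivation:
After byte 1 (0xB4): reg=0x05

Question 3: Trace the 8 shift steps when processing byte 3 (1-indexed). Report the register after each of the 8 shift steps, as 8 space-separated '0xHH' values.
After byte 1 (0xB4): reg=0x05
After byte 2 (0x52): reg=0xA2
Register before byte 3: 0xA2
After XOR with byte 0x27: 0x85

Answer: 0x0D 0x1A 0x34 0x68 0xD0 0xA7 0x49 0x92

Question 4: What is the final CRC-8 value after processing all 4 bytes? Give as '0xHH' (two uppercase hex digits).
After byte 1 (0xB4): reg=0x05
After byte 2 (0x52): reg=0xA2
After byte 3 (0x27): reg=0x92
After byte 4 (0x92): reg=0x00

Answer: 0x00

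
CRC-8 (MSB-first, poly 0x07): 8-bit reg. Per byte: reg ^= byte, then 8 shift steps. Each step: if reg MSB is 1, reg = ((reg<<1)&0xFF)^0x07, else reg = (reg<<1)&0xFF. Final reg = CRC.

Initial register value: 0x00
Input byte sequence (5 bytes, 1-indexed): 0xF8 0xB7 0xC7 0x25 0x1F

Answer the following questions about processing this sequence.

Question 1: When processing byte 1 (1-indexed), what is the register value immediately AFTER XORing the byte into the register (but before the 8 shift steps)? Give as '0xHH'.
Answer: 0xF8

Derivation:
Register before byte 1: 0x00
Byte 1: 0xF8
0x00 XOR 0xF8 = 0xF8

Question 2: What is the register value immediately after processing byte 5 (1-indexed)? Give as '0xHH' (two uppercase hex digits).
Answer: 0xC3

Derivation:
After byte 1 (0xF8): reg=0xE6
After byte 2 (0xB7): reg=0xB0
After byte 3 (0xC7): reg=0x42
After byte 4 (0x25): reg=0x32
After byte 5 (0x1F): reg=0xC3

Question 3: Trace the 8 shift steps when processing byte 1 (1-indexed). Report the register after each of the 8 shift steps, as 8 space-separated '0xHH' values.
Register before byte 1: 0x00
After XOR with byte 0xF8: 0xF8

Answer: 0xF7 0xE9 0xD5 0xAD 0x5D 0xBA 0x73 0xE6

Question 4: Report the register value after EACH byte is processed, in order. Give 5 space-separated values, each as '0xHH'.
0xE6 0xB0 0x42 0x32 0xC3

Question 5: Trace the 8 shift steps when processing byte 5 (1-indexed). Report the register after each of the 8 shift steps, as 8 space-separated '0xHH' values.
Answer: 0x5A 0xB4 0x6F 0xDE 0xBB 0x71 0xE2 0xC3

Derivation:
After byte 1 (0xF8): reg=0xE6
After byte 2 (0xB7): reg=0xB0
After byte 3 (0xC7): reg=0x42
After byte 4 (0x25): reg=0x32
Register before byte 5: 0x32
After XOR with byte 0x1F: 0x2D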